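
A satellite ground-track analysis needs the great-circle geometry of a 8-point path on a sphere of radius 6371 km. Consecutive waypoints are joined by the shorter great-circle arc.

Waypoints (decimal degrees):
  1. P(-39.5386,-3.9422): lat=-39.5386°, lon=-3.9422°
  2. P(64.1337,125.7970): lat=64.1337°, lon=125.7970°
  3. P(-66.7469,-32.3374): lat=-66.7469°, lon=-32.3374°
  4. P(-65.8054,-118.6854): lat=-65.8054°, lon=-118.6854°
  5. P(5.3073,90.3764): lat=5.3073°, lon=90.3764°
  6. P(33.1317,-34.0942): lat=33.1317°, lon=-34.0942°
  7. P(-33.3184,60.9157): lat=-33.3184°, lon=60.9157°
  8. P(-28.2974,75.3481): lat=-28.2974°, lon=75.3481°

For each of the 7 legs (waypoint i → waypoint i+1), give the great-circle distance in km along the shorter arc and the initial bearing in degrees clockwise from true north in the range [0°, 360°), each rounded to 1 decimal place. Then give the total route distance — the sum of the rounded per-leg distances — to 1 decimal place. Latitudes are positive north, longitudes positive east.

Leg 1: dist=15788.7 km, bearing=33.0°
Leg 2: dist=18969.7 km, bearing=244.2°
Leg 3: dist=3554.4 km, bearing=230.6°
Leg 4: dist=12917.8 km, bearing=212.6°
Leg 5: dist=12778.7 km, bearing=310.4°
Leg 6: dist=12362.9 km, bearing=116.8°
Leg 7: dist=1485.4 km, bearing=71.8°
Total: 77857.6 km

Leg 1: φ1=-0.6900788, φ2=1.1193442, Δφ=1.8094230, Δλ=2.2643762 rad; a=sin²(Δφ/2)+cosφ1·cosφ2·sin²(Δλ/2)=0.8939558011; c=2·atan2(√a, √(1-a))=2.478206506; dist=6371·c=15788.654 ≈ 15788.7 km; running total=15788.7 km
Leg 1 bearing: y=sinΔλ·cosφ2=0.33547721, x=cosφ1·sinφ2-sinφ1·cosφ2·cosΔλ=0.51638198; θ=atan2(y, x)=33.0105° ≈ 33.0°
Leg 2: φ1=1.1193442, φ2=-1.1649532, Δφ=-2.2842974, Δλ=-2.7599659 rad; a=sin²(Δφ/2)+cosφ1·cosφ2·sin²(Δλ/2)=0.9932846612; c=2·atan2(√a, √(1-a))=2.977514321; dist=6371·c=18969.744 ≈ 18969.7 km; running total=34758.4 km
Leg 2 bearing: y=sinΔλ·cosφ2=-0.14703322, x=cosφ1·sinφ2-sinφ1·cosφ2·cosΔλ=-0.07114916; θ=atan2(y, x)=-115.8223° <0 so +360° → 244.1777° ≈ 244.2°
Leg 3: φ1=-1.1649532, φ2=-1.1485209, Δφ=0.0164323, Δλ=-1.5070569 rad; a=sin²(Δφ/2)+cosφ1·cosφ2·sin²(Δλ/2)=0.0758149606; c=2·atan2(√a, √(1-a))=0.557897458; dist=6371·c=3554.365 ≈ 3554.4 km; running total=38312.8 km
Leg 3 bearing: y=sinΔλ·cosφ2=-0.40900482, x=cosφ1·sinφ2-sinφ1·cosφ2·cosΔλ=-0.33612983; θ=atan2(y, x)=-129.4142° <0 so +360° → 230.5858° ≈ 230.6°
Leg 4: φ1=-1.1485209, φ2=0.0926299, Δφ=1.2411508, Δλ=3.6488168 rad; a=sin²(Δφ/2)+cosφ1·cosφ2·sin²(Δλ/2)=0.7205368112; c=2·atan2(√a, √(1-a))=2.027590924; dist=6371·c=12917.782 ≈ 12917.8 km; running total=51230.6 km
Leg 4 bearing: y=sinΔλ·cosφ2=-0.48367025, x=cosφ1·sinφ2-sinφ1·cosφ2·cosΔλ=-0.75598753; θ=atan2(y, x)=-147.3895° <0 so +360° → 212.6105° ≈ 212.6°
Leg 5: φ1=0.0926299, φ2=0.5782573, Δφ=0.4856274, Δλ=-2.1724218 rad; a=sin²(Δφ/2)+cosφ1·cosφ2·sin²(Δλ/2)=0.7106879429; c=2·atan2(√a, √(1-a))=2.005758267; dist=6371·c=12778.686 ≈ 12778.7 km; running total=64009.3 km
Leg 5 bearing: y=sinΔλ·cosφ2=-0.69038012, x=cosφ1·sinφ2-sinφ1·cosφ2·cosΔλ=0.58806263; θ=atan2(y, x)=-49.5758° <0 so +360° → 310.4242° ≈ 310.4°
Leg 6: φ1=0.5782573, φ2=-0.5815158, Δφ=-1.1597730, Δλ=1.6582356 rad; a=sin²(Δφ/2)+cosφ1·cosφ2·sin²(Δλ/2)=0.6806665344; c=2·atan2(√a, √(1-a))=1.940493486; dist=6371·c=12362.884 ≈ 12362.9 km; running total=76372.2 km
Leg 6 bearing: y=sinΔλ·cosφ2=0.83243858, x=cosφ1·sinφ2-sinφ1·cosφ2·cosΔλ=-0.42010049; θ=atan2(y, x)=116.7784° ≈ 116.8°
Leg 7: φ1=-0.5815158, φ2=-0.4938828, Δφ=0.0876330, Δλ=0.2518929 rad; a=sin²(Δφ/2)+cosφ1·cosφ2·sin²(Δλ/2)=0.0135282672; c=2·atan2(√a, √(1-a))=0.233149874; dist=6371·c=1485.398 ≈ 1485.4 km; running total=77857.6 km
Leg 7 bearing: y=sinΔλ·cosφ2=0.21945340, x=cosφ1·sinφ2-sinφ1·cosφ2·cosΔλ=0.07225801; θ=atan2(y, x)=71.7752° ≈ 71.8°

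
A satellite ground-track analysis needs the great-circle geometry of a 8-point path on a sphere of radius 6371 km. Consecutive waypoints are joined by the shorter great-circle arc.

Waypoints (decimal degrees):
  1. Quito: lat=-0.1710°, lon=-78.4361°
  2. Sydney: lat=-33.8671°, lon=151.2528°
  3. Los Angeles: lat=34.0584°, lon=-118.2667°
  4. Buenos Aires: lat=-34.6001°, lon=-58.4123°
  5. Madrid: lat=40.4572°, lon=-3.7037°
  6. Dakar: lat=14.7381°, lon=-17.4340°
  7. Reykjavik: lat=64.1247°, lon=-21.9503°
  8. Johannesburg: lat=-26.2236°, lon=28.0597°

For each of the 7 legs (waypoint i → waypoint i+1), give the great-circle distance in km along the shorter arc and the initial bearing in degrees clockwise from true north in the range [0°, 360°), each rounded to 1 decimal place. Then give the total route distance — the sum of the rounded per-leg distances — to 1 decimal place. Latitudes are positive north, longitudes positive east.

Leg 1: dist=13607.9 km, bearing=228.6°
Leg 2: dist=12068.4 km, bearing=60.9°
Leg 3: dist=9851.7 km, bearing=134.6°
Leg 4: dist=10049.7 km, bearing=38.4°
Leg 5: dist=3154.5 km, bearing=208.9°
Leg 6: dist=5502.5 km, bearing=357.4°
Leg 7: dist=10940.9 km, bearing=136.0°
Total: 65175.6 km

Leg 1: φ1=-0.0029845, φ2=-0.5910924, Δφ=-0.5881079, Δλ=4.0088276 rad; a=sin²(Δφ/2)+cosφ1·cosφ2·sin²(Δλ/2)=0.7677538137; c=2·atan2(√a, √(1-a))=2.135905036; dist=6371·c=13607.851 ≈ 13607.9 km; running total=13607.9 km
Leg 1 bearing: y=sinΔλ·cosφ2=-0.63316418, x=cosφ1·sinφ2-sinφ1·cosφ2·cosΔλ=-0.55886913; θ=atan2(y, x)=-131.4336° <0 so +360° → 228.5664° ≈ 228.6°
Leg 2: φ1=-0.5910924, φ2=0.5944312, Δφ=1.1855236, Δλ=-4.7040027 rad; a=sin²(Δφ/2)+cosφ1·cosφ2·sin²(Δλ/2)=0.6589300897; c=2·atan2(√a, √(1-a))=1.894268091; dist=6371·c=12068.382 ≈ 12068.4 km; running total=25676.3 km
Leg 2 bearing: y=sinΔλ·cosφ2=0.82843804, x=cosφ1·sinφ2-sinφ1·cosφ2·cosΔλ=0.46114566; θ=atan2(y, x)=60.8977° ≈ 60.9°
Leg 3: φ1=0.5944312, φ2=-0.6038857, Δφ=-1.1983169, Δλ=1.0446564 rad; a=sin²(Δφ/2)+cosφ1·cosφ2·sin²(Δλ/2)=0.4877723378; c=2·atan2(√a, √(1-a))=1.546338564; dist=6371·c=9851.723 ≈ 9851.7 km; running total=35528.0 km
Leg 3 bearing: y=sinΔλ·cosφ2=0.71180797, x=cosφ1·sinφ2-sinφ1·cosφ2·cosΔλ=-0.70194825; θ=atan2(y, x)=134.6004° ≈ 134.6°
Leg 4: φ1=-0.6038857, φ2=0.7061113, Δφ=1.3099970, Δλ=0.9548452 rad; a=sin²(Δφ/2)+cosφ1·cosφ2·sin²(Δλ/2)=0.5033092114; c=2·atan2(√a, √(1-a))=1.577414798; dist=6371·c=10049.710 ≈ 10049.7 km; running total=45577.7 km
Leg 4 bearing: y=sinΔλ·cosφ2=0.62105765, x=cosφ1·sinφ2-sinφ1·cosφ2·cosΔλ=0.78373694; θ=atan2(y, x)=38.3944° ≈ 38.4°
Leg 5: φ1=0.7061113, φ2=0.2572284, Δφ=-0.4488830, Δλ=-0.2396389 rad; a=sin²(Δφ/2)+cosφ1·cosφ2·sin²(Δλ/2)=0.0600478134; c=2·atan2(√a, √(1-a))=0.495135420; dist=6371·c=3154.508 ≈ 3154.5 km; running total=48732.2 km
Leg 5 bearing: y=sinΔλ·cosφ2=-0.22954274, x=cosφ1·sinφ2-sinφ1·cosφ2·cosΔλ=-0.41602695; θ=atan2(y, x)=-151.1123° <0 so +360° → 208.8877° ≈ 208.9°
Leg 6: φ1=0.2572284, φ2=1.1191871, Δφ=0.8619588, Δλ=-0.0788243 rad; a=sin²(Δφ/2)+cosφ1·cosφ2·sin²(Δλ/2)=0.1751793601; c=2·atan2(√a, √(1-a))=0.863683836; dist=6371·c=5502.530 ≈ 5502.5 km; running total=54234.7 km
Leg 6 bearing: y=sinΔλ·cosφ2=-0.03436441, x=cosφ1·sinφ2-sinφ1·cosφ2·cosΔλ=0.75946382; θ=atan2(y, x)=-2.5908° <0 so +360° → 357.4092° ≈ 357.4°
Leg 7: φ1=1.1191871, φ2=-0.4576882, Δφ=-1.5768753, Δλ=0.8728392 rad; a=sin²(Δφ/2)+cosφ1·cosφ2·sin²(Δλ/2)=0.5729893769; c=2·atan2(√a, √(1-a))=1.717298579; dist=6371·c=10940.909 ≈ 10940.9 km; running total=65175.6 km
Leg 7 bearing: y=sinΔλ·cosφ2=0.68730105, x=cosφ1·sinφ2-sinφ1·cosφ2·cosΔλ=-0.71155286; θ=atan2(y, x)=135.9932° ≈ 136.0°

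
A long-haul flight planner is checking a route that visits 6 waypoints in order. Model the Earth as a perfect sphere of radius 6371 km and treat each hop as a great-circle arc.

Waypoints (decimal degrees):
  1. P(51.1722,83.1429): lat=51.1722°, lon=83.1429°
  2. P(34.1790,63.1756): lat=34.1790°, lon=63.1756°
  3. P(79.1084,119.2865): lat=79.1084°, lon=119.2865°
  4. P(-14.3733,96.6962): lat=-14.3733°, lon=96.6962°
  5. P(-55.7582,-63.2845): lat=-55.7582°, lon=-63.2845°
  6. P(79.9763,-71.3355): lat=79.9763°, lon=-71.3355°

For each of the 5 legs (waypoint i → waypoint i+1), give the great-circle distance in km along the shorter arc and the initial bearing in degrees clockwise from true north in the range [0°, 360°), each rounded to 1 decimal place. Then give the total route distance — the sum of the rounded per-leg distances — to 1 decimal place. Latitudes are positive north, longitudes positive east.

Leg 1: φ1=0.8931234, φ2=0.5965361, Δφ=-0.2965873, Δλ=-0.3484951 rad; a=sin²(Δφ/2)+cosφ1·cosφ2·sin²(Δλ/2)=0.0374202189; c=2·atan2(√a, √(1-a))=0.389340581; dist=6371·c=2480.489 ≈ 2480.5 km; running total=2480.5 km
Leg 1 bearing: y=sinΔλ·cosφ2=-0.28250494, x=cosφ1·sinφ2-sinφ1·cosφ2·cosΔλ=-0.25351676; θ=atan2(y, x)=-131.9044° <0 so +360° → 228.0956° ≈ 228.1°
Leg 2: φ1=0.5965361, φ2=1.3807020, Δφ=0.7841660, Δλ=0.9793200 rad; a=sin²(Δφ/2)+cosφ1·cosφ2·sin²(Δλ/2)=0.1805895526; c=2·atan2(√a, √(1-a))=0.877831626; dist=6371·c=5592.665 ≈ 5592.7 km; running total=8073.2 km
Leg 2 bearing: y=sinΔλ·cosφ2=0.15685209, x=cosφ1·sinφ2-sinφ1·cosφ2·cosΔλ=0.75319671; θ=atan2(y, x)=11.7636° ≈ 11.8°
Leg 3: φ1=1.3807020, φ2=-0.2508614, Δφ=-1.6315635, Δλ=-0.3942751 rad; a=sin²(Δφ/2)+cosφ1·cosφ2·sin²(Δλ/2)=0.5373866050; c=2·atan2(√a, √(1-a))=1.645639389; dist=6371·c=10484.369 ≈ 10484.4 km; running total=18557.6 km
Leg 3 bearing: y=sinΔλ·cosφ2=-0.37211506, x=cosφ1·sinφ2-sinφ1·cosφ2·cosΔλ=-0.92516990; θ=atan2(y, x)=-158.0894° <0 so +360° → 201.9106° ≈ 201.9°
Leg 4: φ1=-0.2508614, φ2=-0.9731642, Δφ=-0.7223028, Δλ=-2.7921900 rad; a=sin²(Δφ/2)+cosφ1·cosφ2·sin²(Δλ/2)=0.6534638706; c=2·atan2(√a, √(1-a))=1.882759603; dist=6371·c=11995.061 ≈ 11995.1 km; running total=30552.7 km
Leg 4 bearing: y=sinΔλ·cosφ2=-0.19262826, x=cosφ1·sinφ2-sinφ1·cosφ2·cosΔλ=-0.93203525; θ=atan2(y, x)=-168.3228° <0 so +360° → 191.6772° ≈ 191.7°
Leg 5: φ1=-0.9731642, φ2=1.3958498, Δφ=2.3690139, Δλ=-0.1405165 rad; a=sin²(Δφ/2)+cosφ1·cosφ2·sin²(Δλ/2)=0.8585392253; c=2·atan2(√a, √(1-a))=2.370397905; dist=6371·c=15101.805 ≈ 15101.8 km; running total=45654.5 km
Leg 5 bearing: y=sinΔλ·cosφ2=-0.02437726, x=cosφ1·sinφ2-sinφ1·cosφ2·cosΔλ=0.69656604; θ=atan2(y, x)=-2.0043° <0 so +360° → 357.9957° ≈ 358.0°

Leg 1: dist=2480.5 km, bearing=228.1°
Leg 2: dist=5592.7 km, bearing=11.8°
Leg 3: dist=10484.4 km, bearing=201.9°
Leg 4: dist=11995.1 km, bearing=191.7°
Leg 5: dist=15101.8 km, bearing=358.0°
Total: 45654.5 km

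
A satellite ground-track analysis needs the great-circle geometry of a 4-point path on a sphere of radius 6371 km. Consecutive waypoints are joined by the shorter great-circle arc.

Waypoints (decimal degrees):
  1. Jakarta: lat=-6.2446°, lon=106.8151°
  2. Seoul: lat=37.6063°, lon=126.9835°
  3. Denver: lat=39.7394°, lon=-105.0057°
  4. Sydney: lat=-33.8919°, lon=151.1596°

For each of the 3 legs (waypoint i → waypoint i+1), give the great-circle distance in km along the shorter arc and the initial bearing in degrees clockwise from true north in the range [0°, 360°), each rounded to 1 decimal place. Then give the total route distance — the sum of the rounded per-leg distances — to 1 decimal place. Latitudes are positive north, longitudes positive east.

Leg 1: φ1=-0.1089888, φ2=0.6563538, Δφ=0.7653426, Δλ=0.3520050 rad; a=sin²(Δφ/2)+cosφ1·cosφ2·sin²(Δλ/2)=0.1635715851; c=2·atan2(√a, √(1-a))=0.832732521; dist=6371·c=5305.339 ≈ 5305.3 km; running total=5305.3 km
Leg 1 bearing: y=sinΔλ·cosφ2=0.27314292, x=cosφ1·sinφ2-sinφ1·cosφ2·cosΔλ=0.68750028; θ=atan2(y, x)=21.6679° ≈ 21.7°
Leg 2: φ1=0.6563538, φ2=0.6935834, Δφ=0.0372296, Δλ=-4.0489754 rad; a=sin²(Δφ/2)+cosφ1·cosφ2·sin²(Δλ/2)=0.4925121353; c=2·atan2(√a, √(1-a))=1.555820038; dist=6371·c=9912.129 ≈ 9912.1 km; running total=15217.4 km
Leg 2 bearing: y=sinΔλ·cosφ2=0.60585959, x=cosφ1·sinφ2-sinφ1·cosφ2·cosΔλ=0.79543063; θ=atan2(y, x)=37.2956° ≈ 37.3°
Leg 3: φ1=0.6935834, φ2=-0.5915252, Δφ=-1.2851086, Δλ=4.4709279 rad; a=sin²(Δφ/2)+cosφ1·cosφ2·sin²(Δλ/2)=0.7545612884; c=2·atan2(√a, √(1-a))=2.104961373; dist=6371·c=13410.709 ≈ 13410.7 km; running total=28628.1 km
Leg 3 bearing: y=sinΔλ·cosφ2=-0.80600988, x=cosφ1·sinφ2-sinφ1·cosφ2·cosΔλ=-0.30189778; θ=atan2(y, x)=-110.5339° <0 so +360° → 249.4661° ≈ 249.5°

Leg 1: dist=5305.3 km, bearing=21.7°
Leg 2: dist=9912.1 km, bearing=37.3°
Leg 3: dist=13410.7 km, bearing=249.5°
Total: 28628.1 km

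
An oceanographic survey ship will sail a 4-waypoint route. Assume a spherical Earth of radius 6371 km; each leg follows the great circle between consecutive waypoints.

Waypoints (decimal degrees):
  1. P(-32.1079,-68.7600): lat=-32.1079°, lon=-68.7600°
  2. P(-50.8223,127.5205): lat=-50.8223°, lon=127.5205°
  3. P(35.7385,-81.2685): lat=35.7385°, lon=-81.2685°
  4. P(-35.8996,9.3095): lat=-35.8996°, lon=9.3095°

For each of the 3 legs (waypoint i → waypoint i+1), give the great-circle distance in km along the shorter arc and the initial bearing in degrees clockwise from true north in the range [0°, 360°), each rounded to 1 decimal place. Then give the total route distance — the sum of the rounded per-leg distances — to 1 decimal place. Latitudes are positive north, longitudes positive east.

Leg 1: dist=10656.1 km, bearing=190.3°
Leg 2: dist=17173.4 km, bearing=115.0°
Leg 3: dist=12279.7 km, bearing=120.2°
Total: 40109.2 km

Leg 1: φ1=-0.5603886, φ2=-0.8870165, Δφ=-0.3266279, Δλ=3.4257410 rad; a=sin²(Δφ/2)+cosφ1·cosφ2·sin²(Δλ/2)=0.5508105728; c=2·atan2(√a, √(1-a))=1.672593195; dist=6371·c=10656.091 ≈ 10656.1 km; running total=10656.1 km
Leg 1 bearing: y=sinΔλ·cosφ2=-0.17709855, x=cosφ1·sinφ2-sinφ1·cosφ2·cosΔλ=-0.97893271; θ=atan2(y, x)=-169.7455° <0 so +360° → 190.2545° ≈ 190.3°
Leg 2: φ1=-0.8870165, φ2=0.6237545, Δφ=1.5107710, Δλ=-3.6440555 rad; a=sin²(Δφ/2)+cosφ1·cosφ2·sin²(Δλ/2)=0.9510838580; c=2·atan2(√a, √(1-a))=2.695564742; dist=6371·c=17173.443 ≈ 17173.4 km; running total=27829.5 km
Leg 2 bearing: y=sinΔλ·cosφ2=0.39089867, x=cosφ1·sinφ2-sinφ1·cosφ2·cosΔλ=-0.18245998; θ=atan2(y, x)=115.0218° ≈ 115.0°
Leg 3: φ1=0.6237545, φ2=-0.6265662, Δφ=-1.2503207, Δλ=1.5808843 rad; a=sin²(Δφ/2)+cosφ1·cosφ2·sin²(Δλ/2)=0.6745609238; c=2·atan2(√a, √(1-a))=1.927430148; dist=6371·c=12279.657 ≈ 12279.7 km; running total=40109.2 km
Leg 3 bearing: y=sinΔλ·cosφ2=0.81000452, x=cosφ1·sinφ2-sinφ1·cosφ2·cosΔλ=-0.47117578; θ=atan2(y, x)=120.1864° ≈ 120.2°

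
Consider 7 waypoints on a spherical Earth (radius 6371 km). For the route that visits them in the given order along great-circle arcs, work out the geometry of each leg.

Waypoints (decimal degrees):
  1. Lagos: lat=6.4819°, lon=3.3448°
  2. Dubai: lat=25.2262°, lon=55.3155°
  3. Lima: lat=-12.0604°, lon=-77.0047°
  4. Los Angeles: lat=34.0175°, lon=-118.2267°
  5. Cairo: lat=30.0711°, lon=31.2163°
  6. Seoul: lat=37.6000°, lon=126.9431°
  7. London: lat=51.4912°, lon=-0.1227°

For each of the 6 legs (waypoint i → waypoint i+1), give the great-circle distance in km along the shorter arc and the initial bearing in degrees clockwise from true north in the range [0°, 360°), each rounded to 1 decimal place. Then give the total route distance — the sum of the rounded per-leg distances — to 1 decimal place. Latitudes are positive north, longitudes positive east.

Leg 1: φ1=0.1131305, φ2=0.4402802, Δφ=0.3271498, Δλ=0.9070598 rad; a=sin²(Δφ/2)+cosφ1·cosφ2·sin²(Δλ/2)=0.1990691156; c=2·atan2(√a, √(1-a))=0.924965970; dist=6371·c=5892.958 ≈ 5893.0 km; running total=5893.0 km
Leg 1 bearing: y=sinΔλ·cosφ2=0.71257504, x=cosφ1·sinφ2-sinφ1·cosφ2·cosΔλ=0.36055405; θ=atan2(y, x)=63.1612° ≈ 63.2°
Leg 2: φ1=0.4402802, φ2=-0.2104937, Δφ=-0.6507739, Δλ=-2.3094232 rad; a=sin²(Δφ/2)+cosφ1·cosφ2·sin²(Δλ/2)=0.8423356312; c=2·atan2(√a, √(1-a))=2.324948895; dist=6371·c=14812.249 ≈ 14812.2 km; running total=20705.2 km
Leg 2 bearing: y=sinΔλ·cosφ2=-0.72307379, x=cosφ1·sinφ2-sinφ1·cosφ2·cosΔλ=0.09159455; θ=atan2(y, x)=-82.7806° <0 so +360° → 277.2194° ≈ 277.2°
Leg 3: φ1=-0.2104937, φ2=0.5937174, Δφ=0.8042111, Δλ=-0.7194596 rad; a=sin²(Δφ/2)+cosφ1·cosφ2·sin²(Δλ/2)=0.2536054318; c=2·atan2(√a, √(1-a))=1.055504117; dist=6371·c=6724.617 ≈ 6724.6 km; running total=27429.8 km
Leg 3 bearing: y=sinΔλ·cosφ2=-0.54620521, x=cosφ1·sinφ2-sinφ1·cosφ2·cosΔλ=0.67736160; θ=atan2(y, x)=-38.8817° <0 so +360° → 321.1183° ≈ 321.1°
Leg 4: φ1=0.5937174, φ2=0.5248397, Δφ=-0.0688777, Δλ=2.6082724 rad; a=sin²(Δφ/2)+cosφ1·cosφ2·sin²(Δλ/2)=0.6686821034; c=2·atan2(√a, √(1-a))=1.914911872; dist=6371·c=12199.904 ≈ 12199.9 km; running total=39629.7 km
Leg 4 bearing: y=sinΔλ·cosφ2=0.43996746, x=cosφ1·sinφ2-sinφ1·cosφ2·cosΔλ=0.83223436; θ=atan2(y, x)=27.8635° ≈ 27.9°
Leg 5: φ1=0.5248397, φ2=0.6562438, Δφ=0.1314041, Δλ=1.6707478 rad; a=sin²(Δφ/2)+cosφ1·cosφ2·sin²(Δλ/2)=0.3813448668; c=2·atan2(√a, √(1-a))=1.331200244; dist=6371·c=8481.077 ≈ 8481.1 km; running total=48110.8 km
Leg 5 bearing: y=sinΔλ·cosφ2=0.78833533, x=cosφ1·sinφ2-sinφ1·cosφ2·cosΔλ=0.56763654; θ=atan2(y, x)=54.2444° ≈ 54.2°
Leg 6: φ1=0.6562438, φ2=0.8986910, Δφ=0.2424472, Δλ=-2.2177166 rad; a=sin²(Δφ/2)+cosφ1·cosφ2·sin²(Δλ/2)=0.4099428265; c=2·atan2(√a, √(1-a))=1.389693629; dist=6371·c=8853.738 ≈ 8853.7 km; running total=56964.5 km
Leg 6 bearing: y=sinΔλ·cosφ2=-0.49682763, x=cosφ1·sinφ2-sinφ1·cosφ2·cosΔλ=0.84895296; θ=atan2(y, x)=-30.3372° <0 so +360° → 329.6628° ≈ 329.7°

Leg 1: dist=5893.0 km, bearing=63.2°
Leg 2: dist=14812.2 km, bearing=277.2°
Leg 3: dist=6724.6 km, bearing=321.1°
Leg 4: dist=12199.9 km, bearing=27.9°
Leg 5: dist=8481.1 km, bearing=54.2°
Leg 6: dist=8853.7 km, bearing=329.7°
Total: 56964.5 km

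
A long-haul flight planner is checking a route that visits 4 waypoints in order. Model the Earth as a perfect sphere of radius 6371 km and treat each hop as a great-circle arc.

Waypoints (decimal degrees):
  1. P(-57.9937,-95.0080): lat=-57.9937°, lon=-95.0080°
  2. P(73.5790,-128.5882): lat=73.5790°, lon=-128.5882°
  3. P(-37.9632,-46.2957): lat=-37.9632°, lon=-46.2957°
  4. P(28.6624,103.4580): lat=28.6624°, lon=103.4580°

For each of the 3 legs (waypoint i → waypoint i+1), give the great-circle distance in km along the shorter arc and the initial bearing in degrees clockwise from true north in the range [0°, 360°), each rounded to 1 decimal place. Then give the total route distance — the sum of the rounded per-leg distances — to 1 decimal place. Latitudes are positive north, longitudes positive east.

Leg 1: φ1=-1.0121810, φ2=1.2841958, Δφ=2.2963768, Δλ=-0.5860851 rad; a=sin²(Δφ/2)+cosφ1·cosφ2·sin²(Δλ/2)=0.8442873684; c=2·atan2(√a, √(1-a))=2.330318109; dist=6371·c=14846.457 ≈ 14846.5 km; running total=14846.5 km
Leg 1 bearing: y=sinΔλ·cosφ2=-0.15635856, x=cosφ1·sinφ2-sinφ1·cosφ2·cosΔλ=0.70810792; θ=atan2(y, x)=-12.4518° <0 so +360° → 347.5482° ≈ 347.5°
Leg 2: φ1=1.2841958, φ2=-0.6625828, Δφ=-1.9467786, Δλ=1.4362751 rad; a=sin²(Δφ/2)+cosφ1·cosφ2·sin²(Δλ/2)=0.7800859841; c=2·atan2(√a, √(1-a))=2.165389709; dist=6371·c=13795.698 ≈ 13795.7 km; running total=28642.2 km
Leg 2 bearing: y=sinΔλ·cosφ2=0.78128328, x=cosφ1·sinφ2-sinφ1·cosφ2·cosΔλ=-0.27532489; θ=atan2(y, x)=109.4125° ≈ 109.4°
Leg 3: φ1=-0.6625828, φ2=0.5002533, Δφ=1.1628361, Δλ=2.6136951 rad; a=sin²(Δφ/2)+cosφ1·cosφ2·sin²(Δλ/2)=0.9463389811; c=2·atan2(√a, √(1-a))=2.674048821; dist=6371·c=17036.365 ≈ 17036.4 km; running total=45678.6 km
Leg 3 bearing: y=sinΔλ·cosφ2=0.44199313, x=cosφ1·sinφ2-sinφ1·cosφ2·cosΔλ=-0.08813700; θ=atan2(y, x)=101.2773° ≈ 101.3°

Leg 1: dist=14846.5 km, bearing=347.5°
Leg 2: dist=13795.7 km, bearing=109.4°
Leg 3: dist=17036.4 km, bearing=101.3°
Total: 45678.6 km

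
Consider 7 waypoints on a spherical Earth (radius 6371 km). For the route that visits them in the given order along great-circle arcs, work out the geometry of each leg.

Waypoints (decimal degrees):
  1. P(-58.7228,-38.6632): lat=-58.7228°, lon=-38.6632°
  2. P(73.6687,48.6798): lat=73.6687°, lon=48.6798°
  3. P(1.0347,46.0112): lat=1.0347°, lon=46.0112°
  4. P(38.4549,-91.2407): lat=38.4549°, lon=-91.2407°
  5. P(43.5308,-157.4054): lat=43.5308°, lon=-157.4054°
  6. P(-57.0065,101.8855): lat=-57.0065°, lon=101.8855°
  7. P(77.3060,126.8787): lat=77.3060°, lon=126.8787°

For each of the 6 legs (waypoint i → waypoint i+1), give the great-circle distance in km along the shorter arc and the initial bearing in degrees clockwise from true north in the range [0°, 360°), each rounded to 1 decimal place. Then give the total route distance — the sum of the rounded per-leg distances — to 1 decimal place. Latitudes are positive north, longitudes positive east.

Leg 1: dist=16060.0 km, bearing=28.9°
Leg 2: dist=8078.6 km, bearing=182.8°
Leg 3: dist=13823.2 km, bearing=319.9°
Leg 4: dist=5434.2 km, bearing=298.3°
Leg 5: dist=14524.2 km, bearing=224.8°
Leg 6: dist=15035.4 km, bearing=7.6°
Total: 72955.6 km

Leg 1: φ1=-1.0249062, φ2=1.2857614, Δφ=2.3106676, Δλ=1.5244229 rad; a=sin²(Δφ/2)+cosφ1·cosφ2·sin²(Δλ/2)=0.9067068739; c=2·atan2(√a, √(1-a))=2.520793306; dist=6371·c=16059.974 ≈ 16060.0 km; running total=16060.0 km
Leg 1 bearing: y=sinΔλ·cosφ2=0.28088870, x=cosφ1·sinφ2-sinφ1·cosφ2·cosΔλ=0.50937178; θ=atan2(y, x)=28.8742° ≈ 28.9°
Leg 2: φ1=1.2857614, φ2=0.0180589, Δφ=-1.2677024, Δλ=-0.0465759 rad; a=sin²(Δφ/2)+cosφ1·cosφ2·sin²(Δλ/2)=0.3509152042; c=2·atan2(√a, √(1-a))=1.268021885; dist=6371·c=8078.567 ≈ 8078.6 km; running total=24138.6 km
Leg 2 bearing: y=sinΔλ·cosφ2=-0.04655143, x=cosφ1·sinφ2-sinφ1·cosφ2·cosΔλ=-0.95337708; θ=atan2(y, x)=-177.2046° <0 so +360° → 182.7954° ≈ 182.8°
Leg 3: φ1=0.0180589, φ2=0.6711646, Δφ=0.6531057, Δλ=-2.3954976 rad; a=sin²(Δφ/2)+cosφ1·cosφ2·sin²(Δλ/2)=0.7818700428; c=2·atan2(√a, √(1-a))=2.169703377; dist=6371·c=13823.180 ≈ 13823.2 km; running total=37961.8 km
Leg 3 bearing: y=sinΔλ·cosφ2=-0.53154838, x=cosφ1·sinφ2-sinφ1·cosφ2·cosΔλ=0.63218149; θ=atan2(y, x)=-40.0577° <0 so +360° → 319.9423° ≈ 319.9°
Leg 4: φ1=0.6711646, φ2=0.7597558, Δφ=0.0885912, Δλ=-1.1547919 rad; a=sin²(Δφ/2)+cosφ1·cosφ2·sin²(Δλ/2)=0.1711191882; c=2·atan2(√a, √(1-a))=0.852953155; dist=6371·c=5434.165 ≈ 5434.2 km; running total=43396.0 km
Leg 4 bearing: y=sinΔλ·cosφ2=-0.66316925, x=cosφ1·sinφ2-sinφ1·cosφ2·cosΔλ=0.35715009; θ=atan2(y, x)=-61.6953° <0 so +360° → 298.3047° ≈ 298.3°
Leg 5: φ1=0.7597558, φ2=-0.9949511, Δφ=-1.7547069, Δλ=4.5254799 rad; a=sin²(Δφ/2)+cosφ1·cosφ2·sin²(Δλ/2)=0.8255171912; c=2·atan2(√a, √(1-a))=2.279742704; dist=6371·c=14524.241 ≈ 14524.2 km; running total=57920.2 km
Leg 5 bearing: y=sinΔλ·cosφ2=-0.53505973, x=cosφ1·sinφ2-sinφ1·cosφ2·cosΔλ=-0.53839142; θ=atan2(y, x)=-135.1778° <0 so +360° → 224.8222° ≈ 224.8°
Leg 6: φ1=-0.9949511, φ2=1.3492442, Δφ=2.3441954, Δλ=0.4362136 rad; a=sin²(Δφ/2)+cosφ1·cosφ2·sin²(Δλ/2)=0.8548883219; c=2·atan2(√a, √(1-a))=2.359977410; dist=6371·c=15035.416 ≈ 15035.4 km; running total=72955.6 km
Leg 6 bearing: y=sinΔλ·cosφ2=0.09284421, x=cosφ1·sinφ2-sinφ1·cosφ2·cosΔλ=0.69828151; θ=atan2(y, x)=7.5737° ≈ 7.6°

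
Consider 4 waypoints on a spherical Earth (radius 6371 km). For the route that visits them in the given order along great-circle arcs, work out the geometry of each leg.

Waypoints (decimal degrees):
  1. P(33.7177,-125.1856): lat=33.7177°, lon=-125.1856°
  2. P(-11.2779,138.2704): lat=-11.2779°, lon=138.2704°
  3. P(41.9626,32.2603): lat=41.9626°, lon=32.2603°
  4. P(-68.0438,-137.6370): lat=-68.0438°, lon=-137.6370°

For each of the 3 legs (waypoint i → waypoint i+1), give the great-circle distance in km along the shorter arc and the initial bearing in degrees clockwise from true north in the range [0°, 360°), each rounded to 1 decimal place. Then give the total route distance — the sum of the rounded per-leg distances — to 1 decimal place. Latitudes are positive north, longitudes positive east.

Leg 1: dist=11300.3 km, bearing=264.1°
Leg 2: dist=12162.9 km, bearing=310.7°
Leg 3: dist=17053.1 km, bearing=188.4°
Total: 40516.3 km

Leg 1: φ1=0.5884849, φ2=-0.1968365, Δφ=-0.7853214, Δλ=4.5981746 rad; a=sin²(Δφ/2)+cosφ1·cosφ2·sin²(Δλ/2)=0.6007623176; c=2·atan2(√a, √(1-a))=1.773710570; dist=6371·c=11300.310 ≈ 11300.3 km; running total=11300.3 km
Leg 1 bearing: y=sinΔλ·cosφ2=-0.97430061, x=cosφ1·sinφ2-sinφ1·cosφ2·cosΔλ=-0.10062878; θ=atan2(y, x)=-95.8968° <0 so +360° → 264.1032° ≈ 264.1°
Leg 2: φ1=-0.1968365, φ2=0.7323855, Δφ=0.9292220, Δλ=-1.8502253 rad; a=sin²(Δφ/2)+cosφ1·cosφ2·sin²(Δλ/2)=0.6659451149; c=2·atan2(√a, √(1-a))=1.909103007; dist=6371·c=12162.895 ≈ 12162.9 km; running total=23463.2 km
Leg 2 bearing: y=sinΔλ·cosφ2=-0.71474022, x=cosφ1·sinφ2-sinφ1·cosφ2·cosΔλ=0.61562594; θ=atan2(y, x)=-49.2608° <0 so +360° → 310.7392° ≈ 310.7°
Leg 3: φ1=0.7323855, φ2=-1.1875883, Δφ=-1.9199739, Δλ=-2.9652673 rad; a=sin²(Δφ/2)+cosφ1·cosφ2·sin²(Δλ/2)=0.9469305524; c=2·atan2(√a, √(1-a))=2.676680835; dist=6371·c=17053.134 ≈ 17053.1 km; running total=40516.3 km
Leg 3 bearing: y=sinΔλ·cosφ2=-0.06558656, x=cosφ1·sinφ2-sinφ1·cosφ2·cosΔλ=-0.44352083; θ=atan2(y, x)=-171.5882° <0 so +360° → 188.4118° ≈ 188.4°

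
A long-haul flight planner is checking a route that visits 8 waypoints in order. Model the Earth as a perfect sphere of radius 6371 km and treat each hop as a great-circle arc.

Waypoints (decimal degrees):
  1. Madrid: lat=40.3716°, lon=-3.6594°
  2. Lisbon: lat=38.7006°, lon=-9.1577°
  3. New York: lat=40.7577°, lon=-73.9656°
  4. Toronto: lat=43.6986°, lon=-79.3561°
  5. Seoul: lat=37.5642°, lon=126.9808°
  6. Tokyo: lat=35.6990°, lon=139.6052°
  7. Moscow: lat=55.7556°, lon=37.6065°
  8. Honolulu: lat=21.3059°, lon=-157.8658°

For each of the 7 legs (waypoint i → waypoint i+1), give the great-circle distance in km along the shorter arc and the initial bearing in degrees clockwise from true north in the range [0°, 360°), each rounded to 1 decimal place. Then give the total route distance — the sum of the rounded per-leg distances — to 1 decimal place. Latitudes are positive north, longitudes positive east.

Leg 1: φ1=0.7046173, φ2=0.6754529, Δφ=-0.0291645, Δλ=-0.0959634 rad; a=sin²(Δφ/2)+cosφ1·cosφ2·sin²(Δλ/2)=0.0015804297; c=2·atan2(√a, √(1-a))=0.079530196; dist=6371·c=506.687 ≈ 506.7 km; running total=506.7 km
Leg 1 bearing: y=sinΔλ·cosφ2=-0.07477726, x=cosφ1·sinφ2-sinφ1·cosφ2·cosΔλ=-0.02683447; θ=atan2(y, x)=-109.7410° <0 so +360° → 250.2590° ≈ 250.3°
Leg 2: φ1=0.6754529, φ2=0.7113561, Δφ=0.0359032, Δλ=-1.1311112 rad; a=sin²(Δφ/2)+cosφ1·cosφ2·sin²(Δλ/2)=0.1700853412; c=2·atan2(√a, √(1-a))=0.850204736; dist=6371·c=5416.654 ≈ 5416.7 km; running total=5923.4 km
Leg 2 bearing: y=sinΔλ·cosφ2=-0.68543037, x=cosφ1·sinφ2-sinφ1·cosφ2·cosΔλ=0.30791310; θ=atan2(y, x)=-65.8091° <0 so +360° → 294.1909° ≈ 294.2°
Leg 3: φ1=0.7113561, φ2=0.7626844, Δφ=0.0513284, Δλ=-0.0940820 rad; a=sin²(Δφ/2)+cosφ1·cosφ2·sin²(Δλ/2)=0.0018694690; c=2·atan2(√a, √(1-a))=0.086501679; dist=6371·c=551.102 ≈ 551.1 km; running total=6474.5 km
Leg 3 bearing: y=sinΔλ·cosφ2=-0.06791946, x=cosφ1·sinφ2-sinφ1·cosφ2·cosΔλ=0.05339328; θ=atan2(y, x)=-51.8282° <0 so +360° → 308.1718° ≈ 308.2°
Leg 4: φ1=0.7626844, φ2=0.6556190, Δφ=-0.1070655, Δλ=3.6012583 rad; a=sin²(Δφ/2)+cosφ1·cosφ2·sin²(Δλ/2)=0.5462082652; c=2·atan2(√a, √(1-a))=1.663344918; dist=6371·c=10597.170 ≈ 10597.2 km; running total=17071.7 km
Leg 4 bearing: y=sinΔλ·cosφ2=-0.35166715, x=cosφ1·sinφ2-sinφ1·cosφ2·cosΔλ=0.93155215; θ=atan2(y, x)=-20.6819° <0 so +360° → 339.3181° ≈ 339.3°
Leg 5: φ1=0.6556190, φ2=0.6230651, Δφ=-0.0325539, Δλ=0.2203373 rad; a=sin²(Δφ/2)+cosφ1·cosφ2·sin²(Δλ/2)=0.0080463104; c=2·atan2(√a, √(1-a))=0.179643920; dist=6371·c=1144.511 ≈ 1144.5 km; running total=18216.2 km
Leg 5 bearing: y=sinΔλ·cosφ2=0.17749025, x=cosφ1·sinφ2-sinφ1·cosφ2·cosΔλ=-0.02057865; θ=atan2(y, x)=96.6135° ≈ 96.6°
Leg 6: φ1=0.6230651, φ2=0.9731188, Δφ=0.3500537, Δλ=-1.7802131 rad; a=sin²(Δφ/2)+cosφ1·cosφ2·sin²(Δλ/2)=0.3063163811; c=2·atan2(√a, √(1-a))=1.173022175; dist=6371·c=7473.324 ≈ 7473.3 km; running total=25689.5 km
Leg 6 bearing: y=sinΔλ·cosφ2=-0.55042992, x=cosφ1·sinφ2-sinφ1·cosφ2·cosΔλ=0.73957659; θ=atan2(y, x)=-36.6585° <0 so +360° → 323.3415° ≈ 323.3°
Leg 7: φ1=0.9731188, φ2=0.3718581, Δφ=-0.6012607, Δλ=-3.4116352 rad; a=sin²(Δφ/2)+cosφ1·cosφ2·sin²(Δλ/2)=0.6024527428; c=2·atan2(√a, √(1-a))=1.777163470; dist=6371·c=11322.308 ≈ 11322.3 km; running total=37011.8 km
Leg 7 bearing: y=sinΔλ·cosφ2=0.24853959, x=cosφ1·sinφ2-sinφ1·cosφ2·cosΔλ=0.94670049; θ=atan2(y, x)=14.7100° ≈ 14.7°

Leg 1: dist=506.7 km, bearing=250.3°
Leg 2: dist=5416.7 km, bearing=294.2°
Leg 3: dist=551.1 km, bearing=308.2°
Leg 4: dist=10597.2 km, bearing=339.3°
Leg 5: dist=1144.5 km, bearing=96.6°
Leg 6: dist=7473.3 km, bearing=323.3°
Leg 7: dist=11322.3 km, bearing=14.7°
Total: 37011.8 km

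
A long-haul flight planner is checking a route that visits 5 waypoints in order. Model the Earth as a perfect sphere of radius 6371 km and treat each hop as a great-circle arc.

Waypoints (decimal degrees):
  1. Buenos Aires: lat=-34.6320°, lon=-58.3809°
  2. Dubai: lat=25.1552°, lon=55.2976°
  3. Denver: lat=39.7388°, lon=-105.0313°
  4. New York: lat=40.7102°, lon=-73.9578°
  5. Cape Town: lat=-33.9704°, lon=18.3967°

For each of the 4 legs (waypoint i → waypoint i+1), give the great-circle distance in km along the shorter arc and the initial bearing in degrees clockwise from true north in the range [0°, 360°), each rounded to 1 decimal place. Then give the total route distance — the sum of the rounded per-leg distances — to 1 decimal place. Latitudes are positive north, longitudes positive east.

Leg 1: dist=13646.9 km, bearing=80.2°
Leg 2: dist=12516.3 km, bearing=343.7°
Leg 3: dist=2626.6 km, bearing=77.5°
Leg 4: dist=12561.8 km, bearing=115.8°
Total: 41351.6 km

Leg 1: φ1=-0.6044424, φ2=0.4390411, Δφ=1.0434835, Δλ=1.9840641 rad; a=sin²(Δφ/2)+cosφ1·cosφ2·sin²(Δλ/2)=0.7703387422; c=2·atan2(√a, √(1-a))=2.142038578; dist=6371·c=13646.928 ≈ 13646.9 km; running total=13646.9 km
Leg 1 bearing: y=sinΔλ·cosφ2=0.82895734, x=cosφ1·sinφ2-sinφ1·cosφ2·cosΔλ=0.14316978; θ=atan2(y, x)=80.2011° ≈ 80.2°
Leg 2: φ1=0.4390411, φ2=0.6935729, Δφ=0.2545318, Δλ=-2.7982672 rad; a=sin²(Δφ/2)+cosφ1·cosφ2·sin²(Δλ/2)=0.6918369023; c=2·atan2(√a, √(1-a))=1.964567618; dist=6371·c=12516.260 ≈ 12516.3 km; running total=26163.2 km
Leg 2 bearing: y=sinΔλ·cosφ2=-0.25884987, x=cosφ1·sinφ2-sinφ1·cosφ2·cosΔλ=0.88644862; θ=atan2(y, x)=-16.2782° <0 so +360° → 343.7218° ≈ 343.7°
Leg 3: φ1=0.6935729, φ2=0.7105270, Δφ=0.0169541, Δλ=0.5423349 rad; a=sin²(Δφ/2)+cosφ1·cosφ2·sin²(Δλ/2)=0.0418925602; c=2·atan2(√a, √(1-a))=0.412266850; dist=6371·c=2626.552 ≈ 2626.6 km; running total=28789.8 km
Leg 3 bearing: y=sinΔλ·cosφ2=0.39124144, x=cosφ1·sinφ2-sinφ1·cosφ2·cosΔλ=0.08648948; θ=atan2(y, x)=77.5344° ≈ 77.5°
Leg 4: φ1=0.7105270, φ2=-0.5928953, Δφ=-1.3034224, Δλ=1.6118901 rad; a=sin²(Δφ/2)+cosφ1·cosφ2·sin²(Δλ/2)=0.6951354878; c=2·atan2(√a, √(1-a))=1.971722216; dist=6371·c=12561.842 ≈ 12561.8 km; running total=41351.6 km
Leg 4 bearing: y=sinΔλ·cosφ2=0.82862621, x=cosφ1·sinφ2-sinφ1·cosφ2·cosΔλ=-0.40133175; θ=atan2(y, x)=115.8425° ≈ 115.8°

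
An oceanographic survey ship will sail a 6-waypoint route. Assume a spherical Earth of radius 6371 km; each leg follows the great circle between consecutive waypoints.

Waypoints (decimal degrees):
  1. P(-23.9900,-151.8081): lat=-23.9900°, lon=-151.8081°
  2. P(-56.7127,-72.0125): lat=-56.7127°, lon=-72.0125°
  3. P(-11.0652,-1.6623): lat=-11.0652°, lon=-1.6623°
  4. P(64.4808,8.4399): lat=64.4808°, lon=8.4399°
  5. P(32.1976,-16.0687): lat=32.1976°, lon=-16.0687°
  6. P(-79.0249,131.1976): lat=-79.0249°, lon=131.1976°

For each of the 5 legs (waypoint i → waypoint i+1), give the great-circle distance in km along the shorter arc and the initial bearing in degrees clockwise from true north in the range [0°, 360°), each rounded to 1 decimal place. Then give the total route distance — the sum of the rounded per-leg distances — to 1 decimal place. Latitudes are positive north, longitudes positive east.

Leg 1: φ1=-0.4187045, φ2=-0.9898233, Δφ=-0.5711189, Δλ=1.3926959 rad; a=sin²(Δφ/2)+cosφ1·cosφ2·sin²(Δλ/2)=0.2856486758; c=2·atan2(√a, √(1-a))=1.127740044; dist=6371·c=7184.832 ≈ 7184.8 km; running total=7184.8 km
Leg 1 bearing: y=sinΔλ·cosφ2=0.54015603, x=cosφ1·sinφ2-sinφ1·cosφ2·cosΔλ=-0.72418609; θ=atan2(y, x)=143.2815° ≈ 143.3°
Leg 2: φ1=-0.9898233, φ2=-0.1931242, Δφ=0.7966992, Δλ=1.2278426 rad; a=sin²(Δφ/2)+cosφ1·cosφ2·sin²(Δλ/2)=0.3292184239; c=2·atan2(√a, √(1-a))=1.222216753; dist=6371·c=7786.743 ≈ 7786.7 km; running total=14971.5 km
Leg 2 bearing: y=sinΔλ·cosφ2=0.92425756, x=cosφ1·sinφ2-sinφ1·cosφ2·cosΔλ=0.17053614; θ=atan2(y, x)=79.5458° ≈ 79.5°
Leg 3: φ1=-0.1931242, φ2=1.1254023, Δφ=1.3185264, Δλ=0.1763167 rad; a=sin²(Δφ/2)+cosφ1·cosφ2·sin²(Δλ/2)=0.3784761636; c=2·atan2(√a, √(1-a))=1.325289822; dist=6371·c=8443.421 ≈ 8443.4 km; running total=23414.9 km
Leg 3 bearing: y=sinΔλ·cosφ2=0.07556664, x=cosφ1·sinφ2-sinφ1·cosφ2·cosΔλ=0.96706645; θ=atan2(y, x)=4.4680° ≈ 4.5°
Leg 4: φ1=1.1254023, φ2=0.5619541, Δφ=-0.5634481, Δλ=-0.4277558 rad; a=sin²(Δφ/2)+cosφ1·cosφ2·sin²(Δλ/2)=0.0937144176; c=2·atan2(√a, √(1-a))=0.622246403; dist=6371·c=3964.332 ≈ 3964.3 km; running total=27379.2 km
Leg 4 bearing: y=sinΔλ·cosφ2=-0.35103542, x=cosφ1·sinφ2-sinφ1·cosφ2·cosΔλ=-0.46529801; θ=atan2(y, x)=-142.9680° <0 so +360° → 217.0320° ≈ 217.0°
Leg 5: φ1=0.5619541, φ2=-1.3792447, Δφ=-1.9411988, Δλ=2.5702818 rad; a=sin²(Δφ/2)+cosφ1·cosφ2·sin²(Δλ/2)=0.8293075746; c=2·atan2(√a, √(1-a))=2.289773220; dist=6371·c=14588.145 ≈ 14588.1 km; running total=41967.3 km
Leg 5 bearing: y=sinΔλ·cosφ2=0.10294645, x=cosφ1·sinφ2-sinφ1·cosφ2·cosΔλ=-0.74540466; θ=atan2(y, x)=172.1367° ≈ 172.1°

Leg 1: dist=7184.8 km, bearing=143.3°
Leg 2: dist=7786.7 km, bearing=79.5°
Leg 3: dist=8443.4 km, bearing=4.5°
Leg 4: dist=3964.3 km, bearing=217.0°
Leg 5: dist=14588.1 km, bearing=172.1°
Total: 41967.3 km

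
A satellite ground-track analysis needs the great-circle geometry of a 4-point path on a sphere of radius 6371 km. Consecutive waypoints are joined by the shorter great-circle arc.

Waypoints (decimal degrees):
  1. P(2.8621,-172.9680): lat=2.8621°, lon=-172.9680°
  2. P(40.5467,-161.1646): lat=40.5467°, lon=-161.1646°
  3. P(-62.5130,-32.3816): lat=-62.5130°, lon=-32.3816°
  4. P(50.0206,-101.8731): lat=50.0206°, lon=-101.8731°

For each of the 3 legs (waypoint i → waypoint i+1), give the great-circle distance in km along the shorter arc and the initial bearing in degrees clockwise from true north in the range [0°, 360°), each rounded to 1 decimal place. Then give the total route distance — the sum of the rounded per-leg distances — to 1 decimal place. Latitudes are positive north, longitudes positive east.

Leg 1: φ1=0.0499531, φ2=0.7076734, Δφ=0.6577203, Δλ=0.2060082 rad; a=sin²(Δφ/2)+cosφ1·cosφ2·sin²(Δλ/2)=0.1123297404; c=2·atan2(√a, √(1-a))=0.683542224; dist=6371·c=4354.848 ≈ 4354.8 km; running total=4354.8 km
Leg 1 bearing: y=sinΔλ·cosφ2=0.15543586, x=cosφ1·sinφ2-sinφ1·cosφ2·cosΔλ=0.61211663; θ=atan2(y, x)=14.2481° ≈ 14.2°
Leg 2: φ1=0.7076734, φ2=-1.0910577, Δφ=-1.7987311, Δλ=2.2476874 rad; a=sin²(Δφ/2)+cosφ1·cosφ2·sin²(Δλ/2)=0.8981829064; c=2·atan2(√a, √(1-a))=2.492058792; dist=6371·c=15876.907 ≈ 15876.9 km; running total=20231.7 km
Leg 2 bearing: y=sinΔλ·cosφ2=0.35978716, x=cosφ1·sinφ2-sinφ1·cosφ2·cosΔλ=-0.48616323; θ=atan2(y, x)=143.4966° ≈ 143.5°
Leg 3: φ1=-1.0910577, φ2=0.8730242, Δφ=1.9640818, Δλ=-1.2128555 rad; a=sin²(Δφ/2)+cosφ1·cosφ2·sin²(Δλ/2)=0.7879399030; c=2·atan2(√a, √(1-a))=2.184476237; dist=6371·c=13917.298 ≈ 13917.3 km; running total=34149.0 km
Leg 3 bearing: y=sinΔλ·cosφ2=-0.60178987, x=cosφ1·sinφ2-sinφ1·cosφ2·cosΔλ=0.55336371; θ=atan2(y, x)=-47.4005° <0 so +360° → 312.5995° ≈ 312.6°

Leg 1: dist=4354.8 km, bearing=14.2°
Leg 2: dist=15876.9 km, bearing=143.5°
Leg 3: dist=13917.3 km, bearing=312.6°
Total: 34149.0 km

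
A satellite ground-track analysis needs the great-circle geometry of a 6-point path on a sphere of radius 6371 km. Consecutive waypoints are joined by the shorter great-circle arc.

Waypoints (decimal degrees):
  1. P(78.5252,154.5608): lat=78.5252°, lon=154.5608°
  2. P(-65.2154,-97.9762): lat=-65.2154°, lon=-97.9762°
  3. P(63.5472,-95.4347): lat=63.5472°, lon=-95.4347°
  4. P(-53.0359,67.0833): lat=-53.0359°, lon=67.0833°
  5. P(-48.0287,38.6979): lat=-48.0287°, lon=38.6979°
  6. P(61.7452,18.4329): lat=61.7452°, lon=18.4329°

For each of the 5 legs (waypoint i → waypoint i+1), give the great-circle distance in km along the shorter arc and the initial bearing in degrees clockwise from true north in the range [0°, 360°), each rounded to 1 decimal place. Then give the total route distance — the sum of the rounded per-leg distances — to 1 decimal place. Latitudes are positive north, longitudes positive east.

Leg 1: dist=17365.7 km, bearing=98.2°
Leg 2: dist=14319.2 km, bearing=1.5°
Leg 3: dist=18472.9 km, bearing=48.9°
Leg 4: dist=2066.9 km, bearing=274.1°
Leg 5: dist=12339.5 km, bearing=349.9°
Total: 64564.2 km

Leg 1: φ1=1.3705233, φ2=-1.1382235, Δφ=-2.5087467, Δλ=-4.4076021 rad; a=sin²(Δφ/2)+cosφ1·cosφ2·sin²(Δλ/2)=0.9573849145; c=2·atan2(√a, √(1-a))=2.725734115; dist=6371·c=17365.652 ≈ 17365.7 km; running total=17365.7 km
Leg 1 bearing: y=sinΔλ·cosφ2=0.39988717, x=cosφ1·sinφ2-sinφ1·cosφ2·cosΔλ=-0.05732724; θ=atan2(y, x)=98.1583° ≈ 98.2°
Leg 2: φ1=-1.1382235, φ2=1.1091079, Δφ=2.2473313, Δλ=0.0443575 rad; a=sin²(Δφ/2)+cosφ1·cosφ2·sin²(Δλ/2)=0.8131393236; c=2·atan2(√a, √(1-a))=2.247566915; dist=6371·c=14319.249 ≈ 14319.2 km; running total=31684.9 km
Leg 2 bearing: y=sinΔλ·cosφ2=0.01975305, x=cosφ1·sinφ2-sinφ1·cosφ2·cosΔλ=0.77934901; θ=atan2(y, x)=1.4519° ≈ 1.5°
Leg 3: φ1=1.1091079, φ2=-0.9256511, Δφ=-2.0347589, Δλ=2.8364742 rad; a=sin²(Δφ/2)+cosφ1·cosφ2·sin²(Δλ/2)=0.9854233892; c=2·atan2(√a, √(1-a))=2.899534871; dist=6371·c=18472.937 ≈ 18472.9 km; running total=50157.8 km
Leg 3 bearing: y=sinΔλ·cosφ2=0.18063858, x=cosφ1·sinφ2-sinφ1·cosφ2·cosΔλ=0.15756343; θ=atan2(y, x)=48.9032° ≈ 48.9°
Leg 4: φ1=-0.9256511, φ2=-0.8382590, Δφ=0.0873921, Δλ=-0.4954187 rad; a=sin²(Δφ/2)+cosφ1·cosφ2·sin²(Δλ/2)=0.0260824712; c=2·atan2(√a, √(1-a))=0.324422223; dist=6371·c=2066.894 ≈ 2066.9 km; running total=52224.7 km
Leg 4 bearing: y=sinΔλ·cosφ2=-0.31792771, x=cosφ1·sinφ2-sinφ1·cosφ2·cosΔλ=0.02303635; θ=atan2(y, x)=-85.8557° <0 so +360° → 274.1443° ≈ 274.1°
Leg 5: φ1=-0.8382590, φ2=1.0776570, Δφ=1.9159160, Δλ=-0.3536910 rad; a=sin²(Δφ/2)+cosφ1·cosφ2·sin²(Δλ/2)=0.6789528635; c=2·atan2(√a, √(1-a))=1.936820409; dist=6371·c=12339.483 ≈ 12339.5 km; running total=64564.2 km
Leg 5 bearing: y=sinΔλ·cosφ2=-0.16396582, x=cosφ1·sinφ2-sinφ1·cosφ2·cosΔλ=0.91924899; θ=atan2(y, x)=-10.1134° <0 so +360° → 349.8866° ≈ 349.9°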